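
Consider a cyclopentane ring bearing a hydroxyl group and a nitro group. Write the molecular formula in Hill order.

C5H9NO3

Atom tally by fragment:
  cyclopentane ring core → C:5 H:10
  (− 2 ring H displaced by substituents)
  + OH → O:1 H:1
  + NO2 → N:1 O:2
Element totals:
  C: 5
  H: 9
  N: 1
  O: 3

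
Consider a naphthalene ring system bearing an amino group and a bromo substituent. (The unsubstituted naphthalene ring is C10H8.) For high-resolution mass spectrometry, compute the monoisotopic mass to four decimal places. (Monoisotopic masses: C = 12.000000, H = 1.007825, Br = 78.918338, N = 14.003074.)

Atom tally by fragment:
  naphthalene ring system core → C:10 H:8
  (− 2 ring H displaced by substituents)
  + NH2 → N:1 H:2
  + Br → Br:1
Element totals:
  C: 10
  H: 8
  Br: 1
  N: 1
Molecular formula: C10H8BrN.
  M = 10(12.0) + 8(1.007825) + 78.918338 + 14.003074
    = 120.000000 + 8.062600 + 78.918338 + 14.003074 = 220.984012

220.9840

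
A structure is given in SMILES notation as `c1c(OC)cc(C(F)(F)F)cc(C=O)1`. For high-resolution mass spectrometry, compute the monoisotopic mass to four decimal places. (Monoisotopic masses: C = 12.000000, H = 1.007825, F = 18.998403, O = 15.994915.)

Atom tally by fragment:
  benzene ring core → C:6 H:6
  (− 3 ring H displaced by substituents)
  + OCH3 → C:1 H:3 O:1
  + CF3 → C:1 F:3
  + CHO → C:1 H:1 O:1
Element totals:
  C: 9
  H: 7
  F: 3
  O: 2
Molecular formula: C9H7F3O2.
  M = 9(12.0) + 7(1.007825) + 3(18.998403) + 2(15.994915)
    = 108.000000 + 7.054775 + 56.995209 + 31.989830 = 204.039814

204.0398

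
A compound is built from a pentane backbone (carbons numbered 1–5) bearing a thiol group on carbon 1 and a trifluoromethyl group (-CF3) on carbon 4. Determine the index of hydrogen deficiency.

Atom tally by fragment:
  HSCH2 → C:1 H:3 S:1
  CH2 → C:1 H:2
  CH2 → C:1 H:2
  CH(CF3) → C:2 H:1 F:3
  CH3 → C:1 H:3
Element totals:
  C: 6
  H: 11
  F: 3
  S: 1
Molecular formula: C6H11F3S.
DoU = (2C + 2 + N − H − X) / 2 = (2·6 + 2 + 0 − 11 − 3) / 2 = 0.

0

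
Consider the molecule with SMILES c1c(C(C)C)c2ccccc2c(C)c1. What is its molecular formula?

Atom tally by fragment:
  naphthalene ring system core → C:10 H:8
  (− 2 ring H displaced by substituents)
  + CH(CH3)2 → C:3 H:7
  + CH3 → C:1 H:3
Element totals:
  C: 14
  H: 16

C14H16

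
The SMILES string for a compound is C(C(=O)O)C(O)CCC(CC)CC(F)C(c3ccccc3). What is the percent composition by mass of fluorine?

6.41%

Atom tally by fragment:
  HOOCCH2 → C:2 H:3 O:2
  CH(OH) → C:1 H:2 O:1
  CH2 → C:1 H:2
  CH2 → C:1 H:2
  CH(C2H5) → C:3 H:6
  CH2 → C:1 H:2
  CH(F) → C:1 H:1 F:1
  CH2C6H5 → C:7 H:7
Element totals:
  C: 17
  H: 25
  F: 1
  O: 3
Molecular formula: C17H25FO3.
Molar mass = 296.382 g/mol.
Mass from F: 1 × 18.998 = 18.998 g/mol.
%F = 18.998 / 296.382 × 100 = 6.41%.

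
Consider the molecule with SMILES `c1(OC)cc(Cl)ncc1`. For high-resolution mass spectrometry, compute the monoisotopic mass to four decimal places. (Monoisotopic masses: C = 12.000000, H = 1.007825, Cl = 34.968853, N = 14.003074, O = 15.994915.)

143.0138

Atom tally by fragment:
  pyridine ring core → C:5 H:5 N:1
  (− 2 ring H displaced by substituents)
  + OCH3 → C:1 H:3 O:1
  + Cl → Cl:1
Element totals:
  C: 6
  H: 6
  Cl: 1
  N: 1
  O: 1
Molecular formula: C6H6ClNO.
  M = 6(12.0) + 6(1.007825) + 34.968853 + 14.003074 + 15.994915
    = 72.000000 + 6.046950 + 34.968853 + 14.003074 + 15.994915 = 143.013792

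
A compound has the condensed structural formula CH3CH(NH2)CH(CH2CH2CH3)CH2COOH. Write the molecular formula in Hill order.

C8H17NO2

Atom tally by fragment:
  CH3 → C:1 H:3
  CH(NH2) → C:1 H:3 N:1
  CH(CH2CH2CH3) → C:4 H:8
  CH2COOH → C:2 H:3 O:2
Element totals:
  C: 8
  H: 17
  N: 1
  O: 2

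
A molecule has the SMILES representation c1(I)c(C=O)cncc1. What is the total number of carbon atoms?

Atom tally by fragment:
  pyridine ring core → C:5 H:5 N:1
  (− 2 ring H displaced by substituents)
  + I → I:1
  + CHO → C:1 H:1 O:1
Element totals:
  C: 6
  H: 4
  I: 1
  N: 1
  O: 1

6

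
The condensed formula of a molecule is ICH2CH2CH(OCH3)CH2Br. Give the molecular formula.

C5H10BrIO

Atom tally by fragment:
  ICH2 → C:1 H:2 I:1
  CH2 → C:1 H:2
  CH(OCH3) → C:2 H:4 O:1
  CH2Br → C:1 H:2 Br:1
Element totals:
  C: 5
  H: 10
  Br: 1
  I: 1
  O: 1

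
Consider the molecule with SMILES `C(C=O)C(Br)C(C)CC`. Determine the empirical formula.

Atom tally by fragment:
  OHCCH2 → C:2 H:3 O:1
  CH(Br) → C:1 H:1 Br:1
  CH(CH3) → C:2 H:4
  CH2 → C:1 H:2
  CH3 → C:1 H:3
Element totals:
  C: 7
  H: 13
  Br: 1
  O: 1
Molecular formula: C7H13BrO.
gcd of subscripts (1, 7, 13, 1) = 1, so the empirical formula equals the molecular formula.

C7H13BrO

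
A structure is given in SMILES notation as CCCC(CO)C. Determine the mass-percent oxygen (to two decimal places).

Atom tally by fragment:
  CH3 → C:1 H:3
  CH2 → C:1 H:2
  CH2 → C:1 H:2
  CH(CH2OH) → C:2 H:4 O:1
  CH3 → C:1 H:3
Element totals:
  C: 6
  H: 14
  O: 1
Molecular formula: C6H14O.
Molar mass = 102.177 g/mol.
Mass from O: 1 × 15.999 = 15.999 g/mol.
%O = 15.999 / 102.177 × 100 = 15.66%.

15.66%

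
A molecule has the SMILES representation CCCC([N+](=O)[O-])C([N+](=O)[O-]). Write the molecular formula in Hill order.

C5H10N2O4

Atom tally by fragment:
  CH3 → C:1 H:3
  CH2 → C:1 H:2
  CH2 → C:1 H:2
  CH(NO2) → C:1 H:1 N:1 O:2
  CH2NO2 → C:1 H:2 N:1 O:2
Element totals:
  C: 5
  H: 10
  N: 2
  O: 4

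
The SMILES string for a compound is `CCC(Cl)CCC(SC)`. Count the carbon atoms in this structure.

Atom tally by fragment:
  CH3 → C:1 H:3
  CH2 → C:1 H:2
  CH(Cl) → C:1 H:1 Cl:1
  CH2 → C:1 H:2
  CH2 → C:1 H:2
  CH2SCH3 → C:2 H:5 S:1
Element totals:
  C: 7
  H: 15
  Cl: 1
  S: 1

7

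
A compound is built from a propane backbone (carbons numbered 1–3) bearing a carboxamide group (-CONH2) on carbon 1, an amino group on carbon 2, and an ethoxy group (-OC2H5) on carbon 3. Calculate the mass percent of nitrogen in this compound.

19.16%

Atom tally by fragment:
  H2NOCCH2 → C:2 H:4 O:1 N:1
  CH(NH2) → C:1 H:3 N:1
  CH2OC2H5 → C:3 H:7 O:1
Element totals:
  C: 6
  H: 14
  N: 2
  O: 2
Molecular formula: C6H14N2O2.
Molar mass = 146.190 g/mol.
Mass from N: 2 × 14.007 = 28.014 g/mol.
%N = 28.014 / 146.190 × 100 = 19.16%.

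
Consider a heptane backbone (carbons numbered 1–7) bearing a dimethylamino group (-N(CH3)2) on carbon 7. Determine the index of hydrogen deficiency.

0

Atom tally by fragment:
  CH3 → C:1 H:3
  CH2 → C:1 H:2
  CH2 → C:1 H:2
  CH2 → C:1 H:2
  CH2 → C:1 H:2
  CH2 → C:1 H:2
  CH2N(CH3)2 → C:3 H:8 N:1
Element totals:
  C: 9
  H: 21
  N: 1
Molecular formula: C9H21N.
DoU = (2C + 2 + N − H − X) / 2 = (2·9 + 2 + 1 − 21 − 0) / 2 = 0.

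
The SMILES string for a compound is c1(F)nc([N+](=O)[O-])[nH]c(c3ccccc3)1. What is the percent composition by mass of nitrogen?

20.28%

Atom tally by fragment:
  imidazole ring core → C:3 H:4 N:2
  (− 3 ring H displaced by substituents)
  + F → F:1
  + NO2 → N:1 O:2
  + C6H5 → C:6 H:5
Element totals:
  C: 9
  H: 6
  F: 1
  N: 3
  O: 2
Molecular formula: C9H6FN3O2.
Molar mass = 207.164 g/mol.
Mass from N: 3 × 14.007 = 42.021 g/mol.
%N = 42.021 / 207.164 × 100 = 20.28%.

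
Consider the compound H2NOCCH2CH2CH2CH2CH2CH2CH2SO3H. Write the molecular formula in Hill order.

Atom tally by fragment:
  H2NOCCH2 → C:2 H:4 O:1 N:1
  CH2 → C:1 H:2
  CH2 → C:1 H:2
  CH2 → C:1 H:2
  CH2 → C:1 H:2
  CH2 → C:1 H:2
  CH2SO3H → C:1 H:3 S:1 O:3
Element totals:
  C: 8
  H: 17
  N: 1
  O: 4
  S: 1

C8H17NO4S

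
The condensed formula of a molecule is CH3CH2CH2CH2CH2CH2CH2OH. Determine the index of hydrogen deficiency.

Atom tally by fragment:
  CH3 → C:1 H:3
  CH2 → C:1 H:2
  CH2 → C:1 H:2
  CH2 → C:1 H:2
  CH2 → C:1 H:2
  CH2CH2OH → C:2 H:5 O:1
Element totals:
  C: 7
  H: 16
  O: 1
Molecular formula: C7H16O.
DoU = (2C + 2 + N − H − X) / 2 = (2·7 + 2 + 0 − 16 − 0) / 2 = 0.

0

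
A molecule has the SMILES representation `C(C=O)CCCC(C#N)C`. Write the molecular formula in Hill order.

C8H13NO

Atom tally by fragment:
  OHCCH2 → C:2 H:3 O:1
  CH2 → C:1 H:2
  CH2 → C:1 H:2
  CH2 → C:1 H:2
  CH(CN) → C:2 H:1 N:1
  CH3 → C:1 H:3
Element totals:
  C: 8
  H: 13
  N: 1
  O: 1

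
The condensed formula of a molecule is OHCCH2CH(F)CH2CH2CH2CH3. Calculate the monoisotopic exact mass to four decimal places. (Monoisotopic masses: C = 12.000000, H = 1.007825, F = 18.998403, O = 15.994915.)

Atom tally by fragment:
  OHCCH2 → C:2 H:3 O:1
  CH(F) → C:1 H:1 F:1
  CH2 → C:1 H:2
  CH2 → C:1 H:2
  CH2 → C:1 H:2
  CH3 → C:1 H:3
Element totals:
  C: 7
  H: 13
  F: 1
  O: 1
Molecular formula: C7H13FO.
  M = 7(12.0) + 13(1.007825) + 18.998403 + 15.994915
    = 84.000000 + 13.101725 + 18.998403 + 15.994915 = 132.095043

132.0950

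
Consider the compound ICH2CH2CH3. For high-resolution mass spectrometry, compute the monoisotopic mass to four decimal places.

Element totals:
  C: 3
  H: 7
  I: 1
Molecular formula: C3H7I.
  M = 3(12.0) + 7(1.007825) + 126.904472
    = 36.000000 + 7.054775 + 126.904472 = 169.959247

169.9592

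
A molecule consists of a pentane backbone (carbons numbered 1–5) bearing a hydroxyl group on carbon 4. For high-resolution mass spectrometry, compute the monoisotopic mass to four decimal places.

88.0888

Atom tally by fragment:
  CH3 → C:1 H:3
  CH2 → C:1 H:2
  CH2 → C:1 H:2
  CH(OH) → C:1 H:2 O:1
  CH3 → C:1 H:3
Element totals:
  C: 5
  H: 12
  O: 1
Molecular formula: C5H12O.
  M = 5(12.0) + 12(1.007825) + 15.994915
    = 60.000000 + 12.093900 + 15.994915 = 88.088815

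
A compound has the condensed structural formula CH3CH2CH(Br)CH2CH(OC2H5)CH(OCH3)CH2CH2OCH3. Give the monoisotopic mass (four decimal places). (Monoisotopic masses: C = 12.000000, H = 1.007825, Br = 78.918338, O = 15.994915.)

296.0987

Atom tally by fragment:
  CH3 → C:1 H:3
  CH2 → C:1 H:2
  CH(Br) → C:1 H:1 Br:1
  CH2 → C:1 H:2
  CH(OC2H5) → C:3 H:6 O:1
  CH(OCH3) → C:2 H:4 O:1
  CH2 → C:1 H:2
  CH2OCH3 → C:2 H:5 O:1
Element totals:
  C: 12
  H: 25
  Br: 1
  O: 3
Molecular formula: C12H25BrO3.
  M = 12(12.0) + 25(1.007825) + 78.918338 + 3(15.994915)
    = 144.000000 + 25.195625 + 78.918338 + 47.984745 = 296.098708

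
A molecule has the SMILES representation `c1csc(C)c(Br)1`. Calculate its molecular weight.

Atom tally by fragment:
  thiophene ring core → C:4 H:4 S:1
  (− 2 ring H displaced by substituents)
  + CH3 → C:1 H:3
  + Br → Br:1
Element totals:
  C: 5
  H: 5
  Br: 1
  S: 1
Molecular formula: C5H5BrS.
  M = 5(12.011) + 5(1.008) + 79.904 + 32.06
    = 60.055 + 5.040 + 79.904 + 32.060 = 177.059

177.06 g/mol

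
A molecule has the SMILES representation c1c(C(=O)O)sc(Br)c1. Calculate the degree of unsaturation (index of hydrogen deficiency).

4

Atom tally by fragment:
  thiophene ring core → C:4 H:4 S:1
  (− 2 ring H displaced by substituents)
  + COOH → C:1 H:1 O:2
  + Br → Br:1
Element totals:
  C: 5
  H: 3
  Br: 1
  O: 2
  S: 1
Molecular formula: C5H3BrO2S.
DoU = (2C + 2 + N − H − X) / 2 = (2·5 + 2 + 0 − 3 − 1) / 2 = 4.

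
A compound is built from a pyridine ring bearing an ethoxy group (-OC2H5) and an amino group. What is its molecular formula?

C7H10N2O

Atom tally by fragment:
  pyridine ring core → C:5 H:5 N:1
  (− 2 ring H displaced by substituents)
  + OC2H5 → C:2 H:5 O:1
  + NH2 → N:1 H:2
Element totals:
  C: 7
  H: 10
  N: 2
  O: 1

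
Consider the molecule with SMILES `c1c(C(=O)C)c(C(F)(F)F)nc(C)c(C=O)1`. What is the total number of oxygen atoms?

2

Atom tally by fragment:
  pyridine ring core → C:5 H:5 N:1
  (− 4 ring H displaced by substituents)
  + COCH3 → C:2 H:3 O:1
  + CF3 → C:1 F:3
  + CH3 → C:1 H:3
  + CHO → C:1 H:1 O:1
Element totals:
  C: 10
  H: 8
  F: 3
  N: 1
  O: 2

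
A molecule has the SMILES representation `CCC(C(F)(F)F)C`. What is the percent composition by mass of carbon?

Atom tally by fragment:
  CH3 → C:1 H:3
  CH2 → C:1 H:2
  CH(CF3) → C:2 H:1 F:3
  CH3 → C:1 H:3
Element totals:
  C: 5
  H: 9
  F: 3
Molecular formula: C5H9F3.
Molar mass = 126.121 g/mol.
Mass from C: 5 × 12.011 = 60.055 g/mol.
%C = 60.055 / 126.121 × 100 = 47.62%.

47.62%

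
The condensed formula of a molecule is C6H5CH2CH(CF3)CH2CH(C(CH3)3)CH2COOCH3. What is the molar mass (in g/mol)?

Atom tally by fragment:
  C6H5CH2 → C:7 H:7
  CH(CF3) → C:2 H:1 F:3
  CH2 → C:1 H:2
  CH(C(CH3)3) → C:5 H:10
  CH2COOCH3 → C:3 H:5 O:2
Element totals:
  C: 18
  H: 25
  F: 3
  O: 2
Molecular formula: C18H25F3O2.
  M = 18(12.011) + 25(1.008) + 3(18.998) + 2(15.999)
    = 216.198 + 25.200 + 56.994 + 31.998 = 330.390

330.39 g/mol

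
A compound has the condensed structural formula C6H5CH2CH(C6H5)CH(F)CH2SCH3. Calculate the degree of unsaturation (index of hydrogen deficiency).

8

Atom tally by fragment:
  C6H5CH2 → C:7 H:7
  CH(C6H5) → C:7 H:6
  CH(F) → C:1 H:1 F:1
  CH2SCH3 → C:2 H:5 S:1
Element totals:
  C: 17
  H: 19
  F: 1
  S: 1
Molecular formula: C17H19FS.
DoU = (2C + 2 + N − H − X) / 2 = (2·17 + 2 + 0 − 19 − 1) / 2 = 8.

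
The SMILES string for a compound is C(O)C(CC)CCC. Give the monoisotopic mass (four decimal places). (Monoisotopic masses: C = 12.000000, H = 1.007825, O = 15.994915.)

116.1201

Atom tally by fragment:
  HOCH2 → C:1 H:3 O:1
  CH(C2H5) → C:3 H:6
  CH2 → C:1 H:2
  CH2 → C:1 H:2
  CH3 → C:1 H:3
Element totals:
  C: 7
  H: 16
  O: 1
Molecular formula: C7H16O.
  M = 7(12.0) + 16(1.007825) + 15.994915
    = 84.000000 + 16.125200 + 15.994915 = 116.120115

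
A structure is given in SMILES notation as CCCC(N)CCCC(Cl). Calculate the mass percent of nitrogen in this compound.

8.56%

Atom tally by fragment:
  CH3 → C:1 H:3
  CH2 → C:1 H:2
  CH2 → C:1 H:2
  CH(NH2) → C:1 H:3 N:1
  CH2 → C:1 H:2
  CH2 → C:1 H:2
  CH2 → C:1 H:2
  CH2Cl → C:1 H:2 Cl:1
Element totals:
  C: 8
  H: 18
  Cl: 1
  N: 1
Molecular formula: C8H18ClN.
Molar mass = 163.689 g/mol.
Mass from N: 1 × 14.007 = 14.007 g/mol.
%N = 14.007 / 163.689 × 100 = 8.56%.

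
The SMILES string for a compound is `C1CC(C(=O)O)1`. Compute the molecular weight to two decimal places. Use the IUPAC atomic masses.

Atom tally by fragment:
  cyclopropane ring core → C:3 H:6
  (− 1 ring H displaced by substituents)
  + COOH → C:1 H:1 O:2
Element totals:
  C: 4
  H: 6
  O: 2
Molecular formula: C4H6O2.
  M = 4(12.011) + 6(1.008) + 2(15.999)
    = 48.044 + 6.048 + 31.998 = 86.090

86.09 g/mol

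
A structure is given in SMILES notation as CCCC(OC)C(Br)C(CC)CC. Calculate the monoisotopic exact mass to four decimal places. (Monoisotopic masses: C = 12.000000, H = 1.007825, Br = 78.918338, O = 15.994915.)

250.0932

Atom tally by fragment:
  CH3 → C:1 H:3
  CH2 → C:1 H:2
  CH2 → C:1 H:2
  CH(OCH3) → C:2 H:4 O:1
  CH(Br) → C:1 H:1 Br:1
  CH(C2H5) → C:3 H:6
  CH2 → C:1 H:2
  CH3 → C:1 H:3
Element totals:
  C: 11
  H: 23
  Br: 1
  O: 1
Molecular formula: C11H23BrO.
  M = 11(12.0) + 23(1.007825) + 78.918338 + 15.994915
    = 132.000000 + 23.179975 + 78.918338 + 15.994915 = 250.093228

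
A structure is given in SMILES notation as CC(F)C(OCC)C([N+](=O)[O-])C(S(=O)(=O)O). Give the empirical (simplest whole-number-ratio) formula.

C7H14FNO6S

Atom tally by fragment:
  CH3 → C:1 H:3
  CH(F) → C:1 H:1 F:1
  CH(OC2H5) → C:3 H:6 O:1
  CH(NO2) → C:1 H:1 N:1 O:2
  CH2SO3H → C:1 H:3 S:1 O:3
Element totals:
  C: 7
  H: 14
  F: 1
  N: 1
  O: 6
  S: 1
Molecular formula: C7H14FNO6S.
gcd of subscripts (7, 1, 14, 1, 6, 1) = 1, so the empirical formula equals the molecular formula.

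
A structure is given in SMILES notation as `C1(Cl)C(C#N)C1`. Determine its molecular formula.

C4H4ClN

Atom tally by fragment:
  cyclopropane ring core → C:3 H:6
  (− 2 ring H displaced by substituents)
  + Cl → Cl:1
  + CN → C:1 N:1
Element totals:
  C: 4
  H: 4
  Cl: 1
  N: 1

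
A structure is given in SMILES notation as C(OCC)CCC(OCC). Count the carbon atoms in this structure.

Atom tally by fragment:
  C2H5OCH2 → C:3 H:7 O:1
  CH2 → C:1 H:2
  CH2 → C:1 H:2
  CH2OC2H5 → C:3 H:7 O:1
Element totals:
  C: 8
  H: 18
  O: 2

8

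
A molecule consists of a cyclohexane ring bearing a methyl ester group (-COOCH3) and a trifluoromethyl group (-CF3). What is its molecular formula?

C9H13F3O2

Atom tally by fragment:
  cyclohexane ring core → C:6 H:12
  (− 2 ring H displaced by substituents)
  + COOCH3 → C:2 H:3 O:2
  + CF3 → C:1 F:3
Element totals:
  C: 9
  H: 13
  F: 3
  O: 2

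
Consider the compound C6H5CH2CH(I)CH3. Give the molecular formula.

C9H11I

Atom tally by fragment:
  C6H5CH2 → C:7 H:7
  CH(I) → C:1 H:1 I:1
  CH3 → C:1 H:3
Element totals:
  C: 9
  H: 11
  I: 1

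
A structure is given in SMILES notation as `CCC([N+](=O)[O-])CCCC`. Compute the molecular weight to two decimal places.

Atom tally by fragment:
  CH3 → C:1 H:3
  CH2 → C:1 H:2
  CH(NO2) → C:1 H:1 N:1 O:2
  CH2 → C:1 H:2
  CH2 → C:1 H:2
  CH2 → C:1 H:2
  CH3 → C:1 H:3
Element totals:
  C: 7
  H: 15
  N: 1
  O: 2
Molecular formula: C7H15NO2.
  M = 7(12.011) + 15(1.008) + 14.007 + 2(15.999)
    = 84.077 + 15.120 + 14.007 + 31.998 = 145.202

145.20 g/mol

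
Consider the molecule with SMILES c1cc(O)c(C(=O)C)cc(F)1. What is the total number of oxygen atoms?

Atom tally by fragment:
  benzene ring core → C:6 H:6
  (− 3 ring H displaced by substituents)
  + OH → O:1 H:1
  + COCH3 → C:2 H:3 O:1
  + F → F:1
Element totals:
  C: 8
  H: 7
  F: 1
  O: 2

2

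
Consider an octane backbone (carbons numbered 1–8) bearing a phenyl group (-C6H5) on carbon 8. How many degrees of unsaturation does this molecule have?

4

Atom tally by fragment:
  CH3 → C:1 H:3
  CH2 → C:1 H:2
  CH2 → C:1 H:2
  CH2 → C:1 H:2
  CH2 → C:1 H:2
  CH2 → C:1 H:2
  CH2 → C:1 H:2
  CH2C6H5 → C:7 H:7
Element totals:
  C: 14
  H: 22
Molecular formula: C14H22.
DoU = (2C + 2 + N − H − X) / 2 = (2·14 + 2 + 0 − 22 − 0) / 2 = 4.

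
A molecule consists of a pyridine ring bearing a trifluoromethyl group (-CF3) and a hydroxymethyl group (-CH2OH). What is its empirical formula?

C7H6F3NO

Atom tally by fragment:
  pyridine ring core → C:5 H:5 N:1
  (− 2 ring H displaced by substituents)
  + CF3 → C:1 F:3
  + CH2OH → C:1 H:3 O:1
Element totals:
  C: 7
  H: 6
  F: 3
  N: 1
  O: 1
Molecular formula: C7H6F3NO.
gcd of subscripts (7, 3, 6, 1, 1) = 1, so the empirical formula equals the molecular formula.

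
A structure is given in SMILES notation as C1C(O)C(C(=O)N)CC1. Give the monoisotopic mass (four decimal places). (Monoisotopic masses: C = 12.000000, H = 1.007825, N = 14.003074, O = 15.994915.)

Atom tally by fragment:
  cyclopentane ring core → C:5 H:10
  (− 2 ring H displaced by substituents)
  + OH → O:1 H:1
  + CONH2 → C:1 H:2 O:1 N:1
Element totals:
  C: 6
  H: 11
  N: 1
  O: 2
Molecular formula: C6H11NO2.
  M = 6(12.0) + 11(1.007825) + 14.003074 + 2(15.994915)
    = 72.000000 + 11.086075 + 14.003074 + 31.989830 = 129.078979

129.0790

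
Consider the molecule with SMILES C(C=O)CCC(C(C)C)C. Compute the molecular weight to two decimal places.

Atom tally by fragment:
  OHCCH2 → C:2 H:3 O:1
  CH2 → C:1 H:2
  CH2 → C:1 H:2
  CH(CH(CH3)2) → C:4 H:8
  CH3 → C:1 H:3
Element totals:
  C: 9
  H: 18
  O: 1
Molecular formula: C9H18O.
  M = 9(12.011) + 18(1.008) + 15.999
    = 108.099 + 18.144 + 15.999 = 142.242

142.24 g/mol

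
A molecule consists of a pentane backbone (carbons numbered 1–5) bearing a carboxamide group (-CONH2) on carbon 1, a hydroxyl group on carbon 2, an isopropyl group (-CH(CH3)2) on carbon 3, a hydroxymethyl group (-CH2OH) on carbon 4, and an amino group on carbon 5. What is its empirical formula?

Atom tally by fragment:
  H2NOCCH2 → C:2 H:4 O:1 N:1
  CH(OH) → C:1 H:2 O:1
  CH(CH(CH3)2) → C:4 H:8
  CH(CH2OH) → C:2 H:4 O:1
  CH2NH2 → C:1 H:4 N:1
Element totals:
  C: 10
  H: 22
  N: 2
  O: 3
Molecular formula: C10H22N2O3.
gcd of subscripts (10, 22, 2, 3) = 1, so the empirical formula equals the molecular formula.

C10H22N2O3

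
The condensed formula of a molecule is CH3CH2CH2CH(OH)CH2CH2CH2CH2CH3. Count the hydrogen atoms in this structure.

Element totals:
  C: 9
  H: 20
  O: 1

20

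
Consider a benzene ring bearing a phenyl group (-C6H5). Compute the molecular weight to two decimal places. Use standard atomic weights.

Atom tally by fragment:
  benzene ring core → C:6 H:6
  (− 1 ring H displaced by substituents)
  + C6H5 → C:6 H:5
Element totals:
  C: 12
  H: 10
Molecular formula: C12H10.
  M = 12(12.011) + 10(1.008)
    = 144.132 + 10.080 = 154.212

154.21 g/mol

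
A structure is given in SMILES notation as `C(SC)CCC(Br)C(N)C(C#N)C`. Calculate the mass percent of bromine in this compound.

30.13%

Atom tally by fragment:
  CH3SCH2 → C:2 H:5 S:1
  CH2 → C:1 H:2
  CH2 → C:1 H:2
  CH(Br) → C:1 H:1 Br:1
  CH(NH2) → C:1 H:3 N:1
  CH(CN) → C:2 H:1 N:1
  CH3 → C:1 H:3
Element totals:
  C: 9
  H: 17
  Br: 1
  N: 2
  S: 1
Molecular formula: C9H17BrN2S.
Molar mass = 265.213 g/mol.
Mass from Br: 1 × 79.904 = 79.904 g/mol.
%Br = 79.904 / 265.213 × 100 = 30.13%.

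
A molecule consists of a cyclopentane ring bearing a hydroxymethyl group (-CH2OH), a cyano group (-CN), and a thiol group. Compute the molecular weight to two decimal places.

157.23 g/mol

Atom tally by fragment:
  cyclopentane ring core → C:5 H:10
  (− 3 ring H displaced by substituents)
  + CH2OH → C:1 H:3 O:1
  + CN → C:1 N:1
  + SH → S:1 H:1
Element totals:
  C: 7
  H: 11
  N: 1
  O: 1
  S: 1
Molecular formula: C7H11NOS.
  M = 7(12.011) + 11(1.008) + 14.007 + 15.999 + 32.06
    = 84.077 + 11.088 + 14.007 + 15.999 + 32.060 = 157.231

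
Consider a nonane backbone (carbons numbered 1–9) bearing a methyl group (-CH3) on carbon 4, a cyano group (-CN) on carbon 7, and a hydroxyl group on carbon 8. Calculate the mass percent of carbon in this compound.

Atom tally by fragment:
  CH3 → C:1 H:3
  CH2 → C:1 H:2
  CH2 → C:1 H:2
  CH(CH3) → C:2 H:4
  CH2 → C:1 H:2
  CH2 → C:1 H:2
  CH(CN) → C:2 H:1 N:1
  CH(OH) → C:1 H:2 O:1
  CH3 → C:1 H:3
Element totals:
  C: 11
  H: 21
  N: 1
  O: 1
Molecular formula: C11H21NO.
Molar mass = 183.295 g/mol.
Mass from C: 11 × 12.011 = 132.121 g/mol.
%C = 132.121 / 183.295 × 100 = 72.08%.

72.08%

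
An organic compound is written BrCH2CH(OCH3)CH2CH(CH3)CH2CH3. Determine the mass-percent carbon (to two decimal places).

Atom tally by fragment:
  BrCH2 → C:1 H:2 Br:1
  CH(OCH3) → C:2 H:4 O:1
  CH2 → C:1 H:2
  CH(CH3) → C:2 H:4
  CH2 → C:1 H:2
  CH3 → C:1 H:3
Element totals:
  C: 8
  H: 17
  Br: 1
  O: 1
Molecular formula: C8H17BrO.
Molar mass = 209.127 g/mol.
Mass from C: 8 × 12.011 = 96.088 g/mol.
%C = 96.088 / 209.127 × 100 = 45.95%.

45.95%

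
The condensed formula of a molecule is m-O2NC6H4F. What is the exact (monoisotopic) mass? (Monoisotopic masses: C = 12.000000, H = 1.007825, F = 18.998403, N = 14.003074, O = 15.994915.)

141.0226

Element totals:
  C: 6
  H: 4
  F: 1
  N: 1
  O: 2
Molecular formula: C6H4FNO2.
  M = 6(12.0) + 4(1.007825) + 18.998403 + 14.003074 + 2(15.994915)
    = 72.000000 + 4.031300 + 18.998403 + 14.003074 + 31.989830 = 141.022607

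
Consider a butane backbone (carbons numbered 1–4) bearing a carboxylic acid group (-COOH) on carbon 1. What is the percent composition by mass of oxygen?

Atom tally by fragment:
  HOOCCH2 → C:2 H:3 O:2
  CH2 → C:1 H:2
  CH2 → C:1 H:2
  CH3 → C:1 H:3
Element totals:
  C: 5
  H: 10
  O: 2
Molecular formula: C5H10O2.
Molar mass = 102.133 g/mol.
Mass from O: 2 × 15.999 = 31.998 g/mol.
%O = 31.998 / 102.133 × 100 = 31.33%.

31.33%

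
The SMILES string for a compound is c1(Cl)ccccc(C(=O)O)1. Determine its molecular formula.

Atom tally by fragment:
  benzene ring core → C:6 H:6
  (− 2 ring H displaced by substituents)
  + Cl → Cl:1
  + COOH → C:1 H:1 O:2
Element totals:
  C: 7
  H: 5
  Cl: 1
  O: 2

C7H5ClO2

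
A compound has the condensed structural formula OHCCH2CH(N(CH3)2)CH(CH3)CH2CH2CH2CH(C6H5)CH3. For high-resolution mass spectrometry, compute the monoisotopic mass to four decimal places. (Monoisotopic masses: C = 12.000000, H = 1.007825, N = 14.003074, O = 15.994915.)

Element totals:
  C: 18
  H: 29
  N: 1
  O: 1
Molecular formula: C18H29NO.
  M = 18(12.0) + 29(1.007825) + 14.003074 + 15.994915
    = 216.000000 + 29.226925 + 14.003074 + 15.994915 = 275.224914

275.2249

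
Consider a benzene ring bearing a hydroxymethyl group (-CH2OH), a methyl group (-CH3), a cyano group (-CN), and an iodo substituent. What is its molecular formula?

Atom tally by fragment:
  benzene ring core → C:6 H:6
  (− 4 ring H displaced by substituents)
  + CH2OH → C:1 H:3 O:1
  + CH3 → C:1 H:3
  + CN → C:1 N:1
  + I → I:1
Element totals:
  C: 9
  H: 8
  I: 1
  N: 1
  O: 1

C9H8INO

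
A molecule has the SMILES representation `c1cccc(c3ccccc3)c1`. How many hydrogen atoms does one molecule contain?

10

Atom tally by fragment:
  benzene ring core → C:6 H:6
  (− 1 ring H displaced by substituents)
  + C6H5 → C:6 H:5
Element totals:
  C: 12
  H: 10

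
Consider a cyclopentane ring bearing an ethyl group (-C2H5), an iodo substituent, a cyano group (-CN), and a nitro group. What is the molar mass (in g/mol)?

294.09 g/mol

Atom tally by fragment:
  cyclopentane ring core → C:5 H:10
  (− 4 ring H displaced by substituents)
  + C2H5 → C:2 H:5
  + I → I:1
  + CN → C:1 N:1
  + NO2 → N:1 O:2
Element totals:
  C: 8
  H: 11
  I: 1
  N: 2
  O: 2
Molecular formula: C8H11IN2O2.
  M = 8(12.011) + 11(1.008) + 126.904 + 2(14.007) + 2(15.999)
    = 96.088 + 11.088 + 126.904 + 28.014 + 31.998 = 294.092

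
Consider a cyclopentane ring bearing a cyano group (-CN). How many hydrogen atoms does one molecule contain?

Atom tally by fragment:
  cyclopentane ring core → C:5 H:10
  (− 1 ring H displaced by substituents)
  + CN → C:1 N:1
Element totals:
  C: 6
  H: 9
  N: 1

9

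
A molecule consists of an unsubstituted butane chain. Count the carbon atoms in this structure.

Atom tally by fragment:
  CH3 → C:1 H:3
  CH2 → C:1 H:2
  CH2 → C:1 H:2
  CH3 → C:1 H:3
Element totals:
  C: 4
  H: 10

4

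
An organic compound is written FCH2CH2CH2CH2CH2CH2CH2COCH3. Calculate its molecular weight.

Atom tally by fragment:
  FCH2 → C:1 H:2 F:1
  CH2 → C:1 H:2
  CH2 → C:1 H:2
  CH2 → C:1 H:2
  CH2 → C:1 H:2
  CH2 → C:1 H:2
  CH2COCH3 → C:3 H:5 O:1
Element totals:
  C: 9
  H: 17
  F: 1
  O: 1
Molecular formula: C9H17FO.
  M = 9(12.011) + 17(1.008) + 18.998 + 15.999
    = 108.099 + 17.136 + 18.998 + 15.999 = 160.232

160.23 g/mol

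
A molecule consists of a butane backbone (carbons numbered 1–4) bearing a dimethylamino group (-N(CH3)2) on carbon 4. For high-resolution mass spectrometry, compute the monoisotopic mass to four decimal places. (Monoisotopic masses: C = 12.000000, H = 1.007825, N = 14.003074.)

Atom tally by fragment:
  CH3 → C:1 H:3
  CH2 → C:1 H:2
  CH2 → C:1 H:2
  CH2N(CH3)2 → C:3 H:8 N:1
Element totals:
  C: 6
  H: 15
  N: 1
Molecular formula: C6H15N.
  M = 6(12.0) + 15(1.007825) + 14.003074
    = 72.000000 + 15.117375 + 14.003074 = 101.120449

101.1204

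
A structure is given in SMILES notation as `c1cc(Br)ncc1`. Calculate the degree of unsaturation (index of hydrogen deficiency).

4

Atom tally by fragment:
  pyridine ring core → C:5 H:5 N:1
  (− 1 ring H displaced by substituents)
  + Br → Br:1
Element totals:
  C: 5
  H: 4
  Br: 1
  N: 1
Molecular formula: C5H4BrN.
DoU = (2C + 2 + N − H − X) / 2 = (2·5 + 2 + 1 − 4 − 1) / 2 = 4.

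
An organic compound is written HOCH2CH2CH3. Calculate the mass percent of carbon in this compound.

59.96%

Element totals:
  C: 3
  H: 8
  O: 1
Molecular formula: C3H8O.
Molar mass = 60.096 g/mol.
Mass from C: 3 × 12.011 = 36.033 g/mol.
%C = 36.033 / 60.096 × 100 = 59.96%.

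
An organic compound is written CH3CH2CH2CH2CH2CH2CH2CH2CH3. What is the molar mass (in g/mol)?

Atom tally by fragment:
  CH3 → C:1 H:3
  CH2 → C:1 H:2
  CH2 → C:1 H:2
  CH2 → C:1 H:2
  CH2 → C:1 H:2
  CH2 → C:1 H:2
  CH2 → C:1 H:2
  CH2 → C:1 H:2
  CH3 → C:1 H:3
Element totals:
  C: 9
  H: 20
Molecular formula: C9H20.
  M = 9(12.011) + 20(1.008)
    = 108.099 + 20.160 = 128.259

128.26 g/mol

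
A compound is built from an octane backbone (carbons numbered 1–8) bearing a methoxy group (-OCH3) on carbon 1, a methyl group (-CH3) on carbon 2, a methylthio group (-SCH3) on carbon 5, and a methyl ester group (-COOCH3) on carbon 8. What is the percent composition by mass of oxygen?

Atom tally by fragment:
  CH3OCH2 → C:2 H:5 O:1
  CH(CH3) → C:2 H:4
  CH2 → C:1 H:2
  CH2 → C:1 H:2
  CH(SCH3) → C:2 H:4 S:1
  CH2 → C:1 H:2
  CH2 → C:1 H:2
  CH2COOCH3 → C:3 H:5 O:2
Element totals:
  C: 13
  H: 26
  O: 3
  S: 1
Molecular formula: C13H26O3S.
Molar mass = 262.408 g/mol.
Mass from O: 3 × 15.999 = 47.997 g/mol.
%O = 47.997 / 262.408 × 100 = 18.29%.

18.29%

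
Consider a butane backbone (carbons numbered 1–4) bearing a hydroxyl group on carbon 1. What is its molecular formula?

C4H10O

Atom tally by fragment:
  HOCH2 → C:1 H:3 O:1
  CH2 → C:1 H:2
  CH2 → C:1 H:2
  CH3 → C:1 H:3
Element totals:
  C: 4
  H: 10
  O: 1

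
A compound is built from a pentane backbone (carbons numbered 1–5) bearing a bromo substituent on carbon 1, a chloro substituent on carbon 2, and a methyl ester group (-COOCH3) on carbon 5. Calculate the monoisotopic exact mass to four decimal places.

Atom tally by fragment:
  BrCH2 → C:1 H:2 Br:1
  CH(Cl) → C:1 H:1 Cl:1
  CH2 → C:1 H:2
  CH2 → C:1 H:2
  CH2COOCH3 → C:3 H:5 O:2
Element totals:
  C: 7
  H: 12
  Br: 1
  Cl: 1
  O: 2
Molecular formula: C7H12BrClO2.
  M = 7(12.0) + 12(1.007825) + 78.918338 + 34.968853 + 2(15.994915)
    = 84.000000 + 12.093900 + 78.918338 + 34.968853 + 31.989830 = 241.970921

241.9709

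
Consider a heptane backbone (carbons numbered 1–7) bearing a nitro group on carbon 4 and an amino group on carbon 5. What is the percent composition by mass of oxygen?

19.97%

Atom tally by fragment:
  CH3 → C:1 H:3
  CH2 → C:1 H:2
  CH2 → C:1 H:2
  CH(NO2) → C:1 H:1 N:1 O:2
  CH(NH2) → C:1 H:3 N:1
  CH2 → C:1 H:2
  CH3 → C:1 H:3
Element totals:
  C: 7
  H: 16
  N: 2
  O: 2
Molecular formula: C7H16N2O2.
Molar mass = 160.217 g/mol.
Mass from O: 2 × 15.999 = 31.998 g/mol.
%O = 31.998 / 160.217 × 100 = 19.97%.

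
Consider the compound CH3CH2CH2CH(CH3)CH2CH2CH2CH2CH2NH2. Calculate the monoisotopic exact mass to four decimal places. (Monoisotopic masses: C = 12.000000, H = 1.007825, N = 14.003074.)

Element totals:
  C: 10
  H: 23
  N: 1
Molecular formula: C10H23N.
  M = 10(12.0) + 23(1.007825) + 14.003074
    = 120.000000 + 23.179975 + 14.003074 = 157.183049

157.1830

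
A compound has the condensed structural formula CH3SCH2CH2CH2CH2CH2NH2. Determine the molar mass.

133.25 g/mol

Atom tally by fragment:
  CH3SCH2 → C:2 H:5 S:1
  CH2 → C:1 H:2
  CH2 → C:1 H:2
  CH2 → C:1 H:2
  CH2NH2 → C:1 H:4 N:1
Element totals:
  C: 6
  H: 15
  N: 1
  S: 1
Molecular formula: C6H15NS.
  M = 6(12.011) + 15(1.008) + 14.007 + 32.06
    = 72.066 + 15.120 + 14.007 + 32.060 = 133.253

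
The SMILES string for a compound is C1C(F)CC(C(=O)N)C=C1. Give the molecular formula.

C7H10FNO

Atom tally by fragment:
  cyclohexene ring core → C:6 H:10
  (− 2 ring H displaced by substituents)
  + F → F:1
  + CONH2 → C:1 H:2 O:1 N:1
Element totals:
  C: 7
  H: 10
  F: 1
  N: 1
  O: 1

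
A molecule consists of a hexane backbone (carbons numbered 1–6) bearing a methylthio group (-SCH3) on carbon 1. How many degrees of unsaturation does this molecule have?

0

Atom tally by fragment:
  CH3SCH2 → C:2 H:5 S:1
  CH2 → C:1 H:2
  CH2 → C:1 H:2
  CH2 → C:1 H:2
  CH2 → C:1 H:2
  CH3 → C:1 H:3
Element totals:
  C: 7
  H: 16
  S: 1
Molecular formula: C7H16S.
DoU = (2C + 2 + N − H − X) / 2 = (2·7 + 2 + 0 − 16 − 0) / 2 = 0.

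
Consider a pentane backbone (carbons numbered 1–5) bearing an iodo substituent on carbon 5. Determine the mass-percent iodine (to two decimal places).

64.08%

Atom tally by fragment:
  CH3 → C:1 H:3
  CH2 → C:1 H:2
  CH2 → C:1 H:2
  CH2 → C:1 H:2
  CH2I → C:1 H:2 I:1
Element totals:
  C: 5
  H: 11
  I: 1
Molecular formula: C5H11I.
Molar mass = 198.047 g/mol.
Mass from I: 1 × 126.904 = 126.904 g/mol.
%I = 126.904 / 198.047 × 100 = 64.08%.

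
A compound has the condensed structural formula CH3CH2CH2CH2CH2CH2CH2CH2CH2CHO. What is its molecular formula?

Atom tally by fragment:
  CH3 → C:1 H:3
  CH2 → C:1 H:2
  CH2 → C:1 H:2
  CH2 → C:1 H:2
  CH2 → C:1 H:2
  CH2 → C:1 H:2
  CH2 → C:1 H:2
  CH2 → C:1 H:2
  CH2CHO → C:2 H:3 O:1
Element totals:
  C: 10
  H: 20
  O: 1

C10H20O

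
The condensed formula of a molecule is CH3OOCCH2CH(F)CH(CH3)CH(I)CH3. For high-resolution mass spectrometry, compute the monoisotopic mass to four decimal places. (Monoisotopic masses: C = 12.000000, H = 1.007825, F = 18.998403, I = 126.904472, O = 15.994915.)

288.0023

Atom tally by fragment:
  CH3OOCCH2 → C:3 H:5 O:2
  CH(F) → C:1 H:1 F:1
  CH(CH3) → C:2 H:4
  CH(I) → C:1 H:1 I:1
  CH3 → C:1 H:3
Element totals:
  C: 8
  H: 14
  F: 1
  I: 1
  O: 2
Molecular formula: C8H14FIO2.
  M = 8(12.0) + 14(1.007825) + 18.998403 + 126.904472 + 2(15.994915)
    = 96.000000 + 14.109550 + 18.998403 + 126.904472 + 31.989830 = 288.002255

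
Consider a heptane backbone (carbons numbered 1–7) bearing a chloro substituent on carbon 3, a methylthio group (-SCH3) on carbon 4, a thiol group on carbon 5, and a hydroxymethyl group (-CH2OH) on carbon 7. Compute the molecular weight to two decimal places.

Atom tally by fragment:
  CH3 → C:1 H:3
  CH2 → C:1 H:2
  CH(Cl) → C:1 H:1 Cl:1
  CH(SCH3) → C:2 H:4 S:1
  CH(SH) → C:1 H:2 S:1
  CH2 → C:1 H:2
  CH2CH2OH → C:2 H:5 O:1
Element totals:
  C: 9
  H: 19
  Cl: 1
  O: 1
  S: 2
Molecular formula: C9H19ClOS2.
  M = 9(12.011) + 19(1.008) + 35.45 + 15.999 + 2(32.06)
    = 108.099 + 19.152 + 35.450 + 15.999 + 64.120 = 242.820

242.82 g/mol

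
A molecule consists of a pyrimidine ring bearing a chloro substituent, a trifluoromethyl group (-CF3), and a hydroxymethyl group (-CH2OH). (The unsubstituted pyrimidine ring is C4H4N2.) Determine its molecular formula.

C6H4ClF3N2O

Atom tally by fragment:
  pyrimidine ring core → C:4 H:4 N:2
  (− 3 ring H displaced by substituents)
  + Cl → Cl:1
  + CF3 → C:1 F:3
  + CH2OH → C:1 H:3 O:1
Element totals:
  C: 6
  H: 4
  Cl: 1
  F: 3
  N: 2
  O: 1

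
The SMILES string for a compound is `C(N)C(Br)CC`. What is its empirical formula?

Atom tally by fragment:
  H2NCH2 → C:1 H:4 N:1
  CH(Br) → C:1 H:1 Br:1
  CH2 → C:1 H:2
  CH3 → C:1 H:3
Element totals:
  C: 4
  H: 10
  Br: 1
  N: 1
Molecular formula: C4H10BrN.
gcd of subscripts (1, 4, 10, 1) = 1, so the empirical formula equals the molecular formula.

C4H10BrN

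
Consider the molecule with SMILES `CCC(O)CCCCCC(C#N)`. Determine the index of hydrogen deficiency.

2

Atom tally by fragment:
  CH3 → C:1 H:3
  CH2 → C:1 H:2
  CH(OH) → C:1 H:2 O:1
  CH2 → C:1 H:2
  CH2 → C:1 H:2
  CH2 → C:1 H:2
  CH2 → C:1 H:2
  CH2 → C:1 H:2
  CH2CN → C:2 H:2 N:1
Element totals:
  C: 10
  H: 19
  N: 1
  O: 1
Molecular formula: C10H19NO.
DoU = (2C + 2 + N − H − X) / 2 = (2·10 + 2 + 1 − 19 − 0) / 2 = 2.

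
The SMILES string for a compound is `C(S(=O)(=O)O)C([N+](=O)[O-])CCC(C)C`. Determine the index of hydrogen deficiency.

1

Atom tally by fragment:
  HO3SCH2 → C:1 H:3 S:1 O:3
  CH(NO2) → C:1 H:1 N:1 O:2
  CH2 → C:1 H:2
  CH2 → C:1 H:2
  CH(CH3) → C:2 H:4
  CH3 → C:1 H:3
Element totals:
  C: 7
  H: 15
  N: 1
  O: 5
  S: 1
Molecular formula: C7H15NO5S.
DoU = (2C + 2 + N − H − X) / 2 = (2·7 + 2 + 1 − 15 − 0) / 2 = 1.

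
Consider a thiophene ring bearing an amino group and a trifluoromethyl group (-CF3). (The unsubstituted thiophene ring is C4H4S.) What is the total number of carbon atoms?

5

Atom tally by fragment:
  thiophene ring core → C:4 H:4 S:1
  (− 2 ring H displaced by substituents)
  + NH2 → N:1 H:2
  + CF3 → C:1 F:3
Element totals:
  C: 5
  H: 4
  F: 3
  N: 1
  S: 1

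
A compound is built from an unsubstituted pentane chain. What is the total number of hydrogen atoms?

12

Atom tally by fragment:
  CH3 → C:1 H:3
  CH2 → C:1 H:2
  CH2 → C:1 H:2
  CH2 → C:1 H:2
  CH3 → C:1 H:3
Element totals:
  C: 5
  H: 12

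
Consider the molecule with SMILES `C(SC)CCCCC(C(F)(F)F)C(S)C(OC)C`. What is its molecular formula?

Atom tally by fragment:
  CH3SCH2 → C:2 H:5 S:1
  CH2 → C:1 H:2
  CH2 → C:1 H:2
  CH2 → C:1 H:2
  CH2 → C:1 H:2
  CH(CF3) → C:2 H:1 F:3
  CH(SH) → C:1 H:2 S:1
  CH(OCH3) → C:2 H:4 O:1
  CH3 → C:1 H:3
Element totals:
  C: 12
  H: 23
  F: 3
  O: 1
  S: 2

C12H23F3OS2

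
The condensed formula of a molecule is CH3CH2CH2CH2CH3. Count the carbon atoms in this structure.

Element totals:
  C: 5
  H: 12

5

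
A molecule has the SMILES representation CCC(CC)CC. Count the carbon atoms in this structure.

Atom tally by fragment:
  CH3 → C:1 H:3
  CH2 → C:1 H:2
  CH(C2H5) → C:3 H:6
  CH2 → C:1 H:2
  CH3 → C:1 H:3
Element totals:
  C: 7
  H: 16

7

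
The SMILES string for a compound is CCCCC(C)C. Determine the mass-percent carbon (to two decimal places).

Atom tally by fragment:
  CH3 → C:1 H:3
  CH2 → C:1 H:2
  CH2 → C:1 H:2
  CH2 → C:1 H:2
  CH(CH3) → C:2 H:4
  CH3 → C:1 H:3
Element totals:
  C: 7
  H: 16
Molecular formula: C7H16.
Molar mass = 100.205 g/mol.
Mass from C: 7 × 12.011 = 84.077 g/mol.
%C = 84.077 / 100.205 × 100 = 83.90%.

83.90%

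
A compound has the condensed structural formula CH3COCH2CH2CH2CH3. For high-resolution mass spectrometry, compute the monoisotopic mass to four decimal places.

Atom tally by fragment:
  CH3COCH2 → C:3 H:5 O:1
  CH2 → C:1 H:2
  CH2 → C:1 H:2
  CH3 → C:1 H:3
Element totals:
  C: 6
  H: 12
  O: 1
Molecular formula: C6H12O.
  M = 6(12.0) + 12(1.007825) + 15.994915
    = 72.000000 + 12.093900 + 15.994915 = 100.088815

100.0888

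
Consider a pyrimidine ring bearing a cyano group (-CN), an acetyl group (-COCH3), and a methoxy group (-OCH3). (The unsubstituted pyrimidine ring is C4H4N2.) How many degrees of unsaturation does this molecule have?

7

Atom tally by fragment:
  pyrimidine ring core → C:4 H:4 N:2
  (− 3 ring H displaced by substituents)
  + CN → C:1 N:1
  + COCH3 → C:2 H:3 O:1
  + OCH3 → C:1 H:3 O:1
Element totals:
  C: 8
  H: 7
  N: 3
  O: 2
Molecular formula: C8H7N3O2.
DoU = (2C + 2 + N − H − X) / 2 = (2·8 + 2 + 3 − 7 − 0) / 2 = 7.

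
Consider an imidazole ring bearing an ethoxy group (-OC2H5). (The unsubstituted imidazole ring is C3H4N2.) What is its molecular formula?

C5H8N2O

Atom tally by fragment:
  imidazole ring core → C:3 H:4 N:2
  (− 1 ring H displaced by substituents)
  + OC2H5 → C:2 H:5 O:1
Element totals:
  C: 5
  H: 8
  N: 2
  O: 1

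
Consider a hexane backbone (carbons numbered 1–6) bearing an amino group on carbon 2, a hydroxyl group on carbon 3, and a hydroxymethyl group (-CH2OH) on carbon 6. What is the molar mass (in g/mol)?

Atom tally by fragment:
  CH3 → C:1 H:3
  CH(NH2) → C:1 H:3 N:1
  CH(OH) → C:1 H:2 O:1
  CH2 → C:1 H:2
  CH2 → C:1 H:2
  CH2CH2OH → C:2 H:5 O:1
Element totals:
  C: 7
  H: 17
  N: 1
  O: 2
Molecular formula: C7H17NO2.
  M = 7(12.011) + 17(1.008) + 14.007 + 2(15.999)
    = 84.077 + 17.136 + 14.007 + 31.998 = 147.218

147.22 g/mol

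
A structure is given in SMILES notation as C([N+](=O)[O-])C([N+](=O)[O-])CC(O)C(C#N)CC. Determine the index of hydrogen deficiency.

4

Atom tally by fragment:
  O2NCH2 → C:1 H:2 N:1 O:2
  CH(NO2) → C:1 H:1 N:1 O:2
  CH2 → C:1 H:2
  CH(OH) → C:1 H:2 O:1
  CH(CN) → C:2 H:1 N:1
  CH2 → C:1 H:2
  CH3 → C:1 H:3
Element totals:
  C: 8
  H: 13
  N: 3
  O: 5
Molecular formula: C8H13N3O5.
DoU = (2C + 2 + N − H − X) / 2 = (2·8 + 2 + 3 − 13 − 0) / 2 = 4.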